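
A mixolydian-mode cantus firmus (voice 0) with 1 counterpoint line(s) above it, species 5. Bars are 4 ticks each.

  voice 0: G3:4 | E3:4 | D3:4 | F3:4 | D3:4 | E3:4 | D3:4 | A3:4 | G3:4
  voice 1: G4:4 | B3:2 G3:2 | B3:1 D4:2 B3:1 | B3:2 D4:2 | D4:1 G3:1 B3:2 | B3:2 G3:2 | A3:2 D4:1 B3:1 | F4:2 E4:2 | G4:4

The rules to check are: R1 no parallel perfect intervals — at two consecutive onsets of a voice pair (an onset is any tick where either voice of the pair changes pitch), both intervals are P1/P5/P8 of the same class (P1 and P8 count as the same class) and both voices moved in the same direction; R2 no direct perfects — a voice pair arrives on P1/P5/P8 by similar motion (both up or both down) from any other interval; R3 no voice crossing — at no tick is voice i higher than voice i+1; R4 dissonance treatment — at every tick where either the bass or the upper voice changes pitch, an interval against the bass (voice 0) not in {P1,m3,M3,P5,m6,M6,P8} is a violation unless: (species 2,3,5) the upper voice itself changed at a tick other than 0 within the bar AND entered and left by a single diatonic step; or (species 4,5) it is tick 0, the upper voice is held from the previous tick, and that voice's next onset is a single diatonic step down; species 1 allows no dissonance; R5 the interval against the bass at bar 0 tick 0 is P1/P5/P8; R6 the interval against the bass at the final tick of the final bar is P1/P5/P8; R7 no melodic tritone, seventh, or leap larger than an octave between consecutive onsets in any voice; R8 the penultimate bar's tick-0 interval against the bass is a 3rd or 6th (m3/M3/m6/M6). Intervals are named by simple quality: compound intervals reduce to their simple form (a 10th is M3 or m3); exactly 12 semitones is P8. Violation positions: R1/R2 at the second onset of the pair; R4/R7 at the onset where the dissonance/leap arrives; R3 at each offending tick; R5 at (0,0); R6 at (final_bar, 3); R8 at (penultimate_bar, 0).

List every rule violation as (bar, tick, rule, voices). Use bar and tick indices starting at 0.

(1, 0, R2, (0, 1))
(3, 0, R4, (0, 1))
(4, 1, R4, (0, 1))
(7, 0, R7, (1,))

bar 0: v0=G3 v1=G4 downbeat P8
bar 1: v0=E3 v1=B3 downbeat P5
bar 2: v0=D3 v1=B3 downbeat M6
bar 3: v0=F3 v1=B3 downbeat TT
bar 4: v0=D3 v1=D4 downbeat P8
bar 5: v0=E3 v1=B3 downbeat P5
bar 6: v0=D3 v1=A3 downbeat P5
bar 7: v0=A3 v1=F4 downbeat m6
bar 8: v0=G3 v1=G4 downbeat P8
  -> R2 @ bar 1 tick 0 v(0, 1): G3/G4 P8 -> E3/B3 P5 similar
  -> R4 @ bar 3 tick 0 v(0, 1): F3/B3 TT untreated
  -> R4 @ bar 4 tick 1 v(0, 1): D3/G3 P4 untreated
  -> R7 @ bar 7 tick 0 v(1,): B3->F4 leap 6st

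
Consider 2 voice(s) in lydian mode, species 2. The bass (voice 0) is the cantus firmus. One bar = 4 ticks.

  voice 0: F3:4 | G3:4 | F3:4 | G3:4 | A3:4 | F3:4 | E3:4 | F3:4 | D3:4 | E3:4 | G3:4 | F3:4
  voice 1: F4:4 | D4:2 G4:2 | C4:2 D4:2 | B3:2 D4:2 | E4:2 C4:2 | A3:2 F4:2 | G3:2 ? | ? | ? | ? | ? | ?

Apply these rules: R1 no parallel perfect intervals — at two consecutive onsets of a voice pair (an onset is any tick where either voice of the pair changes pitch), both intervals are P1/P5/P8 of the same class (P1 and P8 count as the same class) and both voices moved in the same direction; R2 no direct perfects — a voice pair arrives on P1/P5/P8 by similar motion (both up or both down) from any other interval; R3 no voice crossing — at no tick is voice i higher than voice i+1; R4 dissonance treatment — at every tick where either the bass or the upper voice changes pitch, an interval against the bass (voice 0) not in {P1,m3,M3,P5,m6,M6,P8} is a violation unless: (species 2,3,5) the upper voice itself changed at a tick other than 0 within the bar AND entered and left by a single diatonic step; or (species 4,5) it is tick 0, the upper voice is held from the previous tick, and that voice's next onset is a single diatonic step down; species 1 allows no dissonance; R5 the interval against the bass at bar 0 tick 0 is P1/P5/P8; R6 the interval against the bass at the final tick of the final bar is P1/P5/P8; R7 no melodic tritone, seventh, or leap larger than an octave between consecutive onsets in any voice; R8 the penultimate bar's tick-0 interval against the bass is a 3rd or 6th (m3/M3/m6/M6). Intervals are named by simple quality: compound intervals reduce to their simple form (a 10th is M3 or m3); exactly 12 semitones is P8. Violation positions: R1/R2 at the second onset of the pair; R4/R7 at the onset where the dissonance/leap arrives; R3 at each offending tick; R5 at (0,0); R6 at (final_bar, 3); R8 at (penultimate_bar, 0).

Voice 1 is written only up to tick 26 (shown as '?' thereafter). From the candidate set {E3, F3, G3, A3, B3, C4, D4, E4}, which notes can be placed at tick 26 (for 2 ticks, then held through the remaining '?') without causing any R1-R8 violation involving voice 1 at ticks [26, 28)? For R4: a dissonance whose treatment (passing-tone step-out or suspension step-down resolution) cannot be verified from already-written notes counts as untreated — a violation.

E3: legal
F3: violates R4
G3: legal
A3: violates R4
B3: legal
C4: legal
D4: violates R4
E4: legal

{B3, C4, E3, E4, G3}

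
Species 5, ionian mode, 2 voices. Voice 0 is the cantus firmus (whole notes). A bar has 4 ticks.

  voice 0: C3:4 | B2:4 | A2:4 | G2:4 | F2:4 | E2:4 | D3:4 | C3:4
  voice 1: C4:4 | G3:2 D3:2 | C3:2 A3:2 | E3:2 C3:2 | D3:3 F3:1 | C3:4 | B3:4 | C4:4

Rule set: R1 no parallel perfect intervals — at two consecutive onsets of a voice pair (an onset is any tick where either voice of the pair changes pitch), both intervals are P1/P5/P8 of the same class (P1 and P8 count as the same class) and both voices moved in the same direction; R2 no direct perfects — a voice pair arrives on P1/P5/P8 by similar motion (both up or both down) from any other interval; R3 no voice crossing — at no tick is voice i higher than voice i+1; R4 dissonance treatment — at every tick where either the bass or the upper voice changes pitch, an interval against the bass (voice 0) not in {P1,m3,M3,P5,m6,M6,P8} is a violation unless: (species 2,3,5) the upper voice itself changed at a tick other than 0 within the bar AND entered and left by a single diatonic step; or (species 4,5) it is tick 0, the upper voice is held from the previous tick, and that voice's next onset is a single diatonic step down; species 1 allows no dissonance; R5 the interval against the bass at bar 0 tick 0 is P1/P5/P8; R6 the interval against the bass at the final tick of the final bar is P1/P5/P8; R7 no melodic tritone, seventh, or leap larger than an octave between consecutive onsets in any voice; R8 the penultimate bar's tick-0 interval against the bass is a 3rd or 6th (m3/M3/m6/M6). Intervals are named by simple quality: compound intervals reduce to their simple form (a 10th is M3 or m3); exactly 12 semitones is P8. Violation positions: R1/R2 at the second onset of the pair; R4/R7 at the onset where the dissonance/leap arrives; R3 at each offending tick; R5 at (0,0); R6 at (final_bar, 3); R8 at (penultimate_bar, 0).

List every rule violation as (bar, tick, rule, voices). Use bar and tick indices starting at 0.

(3, 2, R4, (0, 1))
(6, 0, R7, (0,))
(6, 0, R7, (1,))

bar 0: v0=C3 v1=C4 downbeat P8
bar 1: v0=B2 v1=G3 downbeat m6
bar 2: v0=A2 v1=C3 downbeat m3
bar 3: v0=G2 v1=E3 downbeat M6
bar 4: v0=F2 v1=D3 downbeat M6
bar 5: v0=E2 v1=C3 downbeat m6
bar 6: v0=D3 v1=B3 downbeat M6
bar 7: v0=C3 v1=C4 downbeat P8
  -> R4 @ bar 3 tick 2 v(0, 1): G2/C3 P4 untreated
  -> R7 @ bar 6 tick 0 v(0,): E2->D3 leap 10st
  -> R7 @ bar 6 tick 0 v(1,): C3->B3 leap 11st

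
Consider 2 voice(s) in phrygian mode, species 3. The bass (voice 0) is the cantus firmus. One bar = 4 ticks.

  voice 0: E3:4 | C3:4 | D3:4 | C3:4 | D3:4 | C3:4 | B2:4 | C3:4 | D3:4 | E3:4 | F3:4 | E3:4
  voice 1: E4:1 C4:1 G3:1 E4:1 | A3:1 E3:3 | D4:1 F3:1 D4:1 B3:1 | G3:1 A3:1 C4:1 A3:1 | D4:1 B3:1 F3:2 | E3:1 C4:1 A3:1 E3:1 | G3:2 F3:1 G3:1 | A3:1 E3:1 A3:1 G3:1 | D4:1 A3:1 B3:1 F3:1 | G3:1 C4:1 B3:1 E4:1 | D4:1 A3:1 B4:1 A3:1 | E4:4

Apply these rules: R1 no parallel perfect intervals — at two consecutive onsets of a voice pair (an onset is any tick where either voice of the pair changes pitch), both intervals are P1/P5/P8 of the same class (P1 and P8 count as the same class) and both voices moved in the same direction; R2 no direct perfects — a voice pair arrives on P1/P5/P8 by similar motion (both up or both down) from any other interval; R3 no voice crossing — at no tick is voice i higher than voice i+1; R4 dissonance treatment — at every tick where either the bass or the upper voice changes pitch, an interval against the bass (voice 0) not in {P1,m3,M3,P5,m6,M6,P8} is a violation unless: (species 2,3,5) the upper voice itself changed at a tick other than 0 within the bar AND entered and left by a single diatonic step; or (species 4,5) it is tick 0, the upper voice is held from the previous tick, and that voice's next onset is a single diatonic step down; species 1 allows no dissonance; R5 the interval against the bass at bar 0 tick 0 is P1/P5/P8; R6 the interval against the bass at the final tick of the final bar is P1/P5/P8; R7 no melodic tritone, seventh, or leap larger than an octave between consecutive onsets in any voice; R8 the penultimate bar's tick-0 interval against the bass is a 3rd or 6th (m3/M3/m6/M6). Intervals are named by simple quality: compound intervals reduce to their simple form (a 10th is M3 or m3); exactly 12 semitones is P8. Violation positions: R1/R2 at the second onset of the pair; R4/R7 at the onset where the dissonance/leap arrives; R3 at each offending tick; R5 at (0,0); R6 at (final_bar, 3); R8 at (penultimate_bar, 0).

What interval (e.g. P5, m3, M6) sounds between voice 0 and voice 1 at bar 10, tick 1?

M3

voice 0=F3 voice 1=A3 -> M3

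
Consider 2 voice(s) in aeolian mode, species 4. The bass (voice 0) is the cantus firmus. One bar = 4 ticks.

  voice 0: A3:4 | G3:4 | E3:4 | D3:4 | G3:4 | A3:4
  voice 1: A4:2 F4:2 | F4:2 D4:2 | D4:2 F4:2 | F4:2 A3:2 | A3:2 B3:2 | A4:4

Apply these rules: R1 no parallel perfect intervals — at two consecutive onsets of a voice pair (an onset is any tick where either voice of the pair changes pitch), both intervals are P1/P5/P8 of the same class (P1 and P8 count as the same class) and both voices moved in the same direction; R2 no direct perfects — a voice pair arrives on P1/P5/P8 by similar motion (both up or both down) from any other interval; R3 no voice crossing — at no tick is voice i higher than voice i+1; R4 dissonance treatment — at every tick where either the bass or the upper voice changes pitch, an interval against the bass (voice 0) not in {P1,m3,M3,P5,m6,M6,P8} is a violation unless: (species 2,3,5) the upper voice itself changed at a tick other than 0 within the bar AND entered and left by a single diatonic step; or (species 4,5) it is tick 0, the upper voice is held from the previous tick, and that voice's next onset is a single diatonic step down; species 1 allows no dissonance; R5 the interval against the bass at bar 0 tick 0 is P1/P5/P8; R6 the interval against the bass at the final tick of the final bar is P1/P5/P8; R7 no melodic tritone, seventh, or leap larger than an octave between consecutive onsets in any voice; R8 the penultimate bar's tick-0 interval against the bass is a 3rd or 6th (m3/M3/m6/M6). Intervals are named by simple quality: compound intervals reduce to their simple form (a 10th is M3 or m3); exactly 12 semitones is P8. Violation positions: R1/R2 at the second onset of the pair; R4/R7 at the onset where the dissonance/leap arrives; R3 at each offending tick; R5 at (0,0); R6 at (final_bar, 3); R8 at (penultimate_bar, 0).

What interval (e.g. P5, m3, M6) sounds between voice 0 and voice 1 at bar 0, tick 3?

m6

voice 0=A3 voice 1=F4 -> m6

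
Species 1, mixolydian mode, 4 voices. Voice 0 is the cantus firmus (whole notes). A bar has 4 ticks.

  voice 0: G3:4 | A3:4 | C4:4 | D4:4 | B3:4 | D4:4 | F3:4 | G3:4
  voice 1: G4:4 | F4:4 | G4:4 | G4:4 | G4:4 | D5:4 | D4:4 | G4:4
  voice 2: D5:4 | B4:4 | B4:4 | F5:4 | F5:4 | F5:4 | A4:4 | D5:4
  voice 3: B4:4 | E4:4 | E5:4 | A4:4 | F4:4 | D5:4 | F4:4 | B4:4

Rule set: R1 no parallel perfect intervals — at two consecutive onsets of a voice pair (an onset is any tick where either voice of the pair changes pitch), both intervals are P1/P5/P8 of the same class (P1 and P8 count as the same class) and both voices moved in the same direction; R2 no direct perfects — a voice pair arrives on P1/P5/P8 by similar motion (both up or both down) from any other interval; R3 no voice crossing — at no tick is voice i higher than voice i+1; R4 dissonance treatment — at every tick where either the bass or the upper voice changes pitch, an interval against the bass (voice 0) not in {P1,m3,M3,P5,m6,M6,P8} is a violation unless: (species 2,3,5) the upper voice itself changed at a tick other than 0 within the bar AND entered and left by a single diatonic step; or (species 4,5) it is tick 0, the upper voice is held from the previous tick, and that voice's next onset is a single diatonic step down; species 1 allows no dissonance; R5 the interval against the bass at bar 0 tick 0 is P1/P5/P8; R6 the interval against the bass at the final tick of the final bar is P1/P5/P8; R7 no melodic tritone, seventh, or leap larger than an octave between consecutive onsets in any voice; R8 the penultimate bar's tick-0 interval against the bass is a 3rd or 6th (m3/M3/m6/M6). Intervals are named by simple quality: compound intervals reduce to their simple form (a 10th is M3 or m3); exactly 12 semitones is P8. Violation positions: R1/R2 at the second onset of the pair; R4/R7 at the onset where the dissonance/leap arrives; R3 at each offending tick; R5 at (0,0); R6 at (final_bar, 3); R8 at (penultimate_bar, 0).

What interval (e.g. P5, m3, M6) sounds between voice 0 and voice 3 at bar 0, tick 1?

M3

voice 0=G3 voice 3=B4 -> M3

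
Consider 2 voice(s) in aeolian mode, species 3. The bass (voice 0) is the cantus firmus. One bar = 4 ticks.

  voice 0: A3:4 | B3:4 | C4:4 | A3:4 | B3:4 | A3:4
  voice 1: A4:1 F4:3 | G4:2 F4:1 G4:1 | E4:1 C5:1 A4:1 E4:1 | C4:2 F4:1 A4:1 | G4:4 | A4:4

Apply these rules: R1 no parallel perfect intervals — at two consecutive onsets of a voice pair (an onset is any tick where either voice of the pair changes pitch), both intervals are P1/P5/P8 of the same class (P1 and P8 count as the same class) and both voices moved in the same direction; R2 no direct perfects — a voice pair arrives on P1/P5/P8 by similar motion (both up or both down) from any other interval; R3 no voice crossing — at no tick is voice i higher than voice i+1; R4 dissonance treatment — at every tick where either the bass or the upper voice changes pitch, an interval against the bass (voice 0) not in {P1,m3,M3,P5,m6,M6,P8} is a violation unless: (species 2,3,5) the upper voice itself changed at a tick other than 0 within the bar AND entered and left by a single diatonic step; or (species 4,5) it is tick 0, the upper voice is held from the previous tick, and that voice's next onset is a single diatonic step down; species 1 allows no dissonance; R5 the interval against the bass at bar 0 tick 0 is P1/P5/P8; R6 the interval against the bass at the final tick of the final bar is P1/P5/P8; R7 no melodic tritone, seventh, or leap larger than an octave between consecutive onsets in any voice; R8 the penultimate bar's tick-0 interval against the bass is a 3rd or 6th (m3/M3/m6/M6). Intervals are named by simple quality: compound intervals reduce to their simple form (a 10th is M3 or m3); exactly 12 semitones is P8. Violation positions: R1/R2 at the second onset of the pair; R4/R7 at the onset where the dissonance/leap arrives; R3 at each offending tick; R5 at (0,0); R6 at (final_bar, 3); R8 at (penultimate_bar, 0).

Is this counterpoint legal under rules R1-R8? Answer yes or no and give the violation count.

bar 0: v0=A3 v1=A4 (P8)
bar 1: v0=B3 v1=G4 (m6)
bar 2: v0=C4 v1=E4 (M3)
bar 3: v0=A3 v1=C4 (m3)
bar 4: v0=B3 v1=G4 (m6)
bar 5: v0=A3 v1=A4 (P8)

Yes (0 violations)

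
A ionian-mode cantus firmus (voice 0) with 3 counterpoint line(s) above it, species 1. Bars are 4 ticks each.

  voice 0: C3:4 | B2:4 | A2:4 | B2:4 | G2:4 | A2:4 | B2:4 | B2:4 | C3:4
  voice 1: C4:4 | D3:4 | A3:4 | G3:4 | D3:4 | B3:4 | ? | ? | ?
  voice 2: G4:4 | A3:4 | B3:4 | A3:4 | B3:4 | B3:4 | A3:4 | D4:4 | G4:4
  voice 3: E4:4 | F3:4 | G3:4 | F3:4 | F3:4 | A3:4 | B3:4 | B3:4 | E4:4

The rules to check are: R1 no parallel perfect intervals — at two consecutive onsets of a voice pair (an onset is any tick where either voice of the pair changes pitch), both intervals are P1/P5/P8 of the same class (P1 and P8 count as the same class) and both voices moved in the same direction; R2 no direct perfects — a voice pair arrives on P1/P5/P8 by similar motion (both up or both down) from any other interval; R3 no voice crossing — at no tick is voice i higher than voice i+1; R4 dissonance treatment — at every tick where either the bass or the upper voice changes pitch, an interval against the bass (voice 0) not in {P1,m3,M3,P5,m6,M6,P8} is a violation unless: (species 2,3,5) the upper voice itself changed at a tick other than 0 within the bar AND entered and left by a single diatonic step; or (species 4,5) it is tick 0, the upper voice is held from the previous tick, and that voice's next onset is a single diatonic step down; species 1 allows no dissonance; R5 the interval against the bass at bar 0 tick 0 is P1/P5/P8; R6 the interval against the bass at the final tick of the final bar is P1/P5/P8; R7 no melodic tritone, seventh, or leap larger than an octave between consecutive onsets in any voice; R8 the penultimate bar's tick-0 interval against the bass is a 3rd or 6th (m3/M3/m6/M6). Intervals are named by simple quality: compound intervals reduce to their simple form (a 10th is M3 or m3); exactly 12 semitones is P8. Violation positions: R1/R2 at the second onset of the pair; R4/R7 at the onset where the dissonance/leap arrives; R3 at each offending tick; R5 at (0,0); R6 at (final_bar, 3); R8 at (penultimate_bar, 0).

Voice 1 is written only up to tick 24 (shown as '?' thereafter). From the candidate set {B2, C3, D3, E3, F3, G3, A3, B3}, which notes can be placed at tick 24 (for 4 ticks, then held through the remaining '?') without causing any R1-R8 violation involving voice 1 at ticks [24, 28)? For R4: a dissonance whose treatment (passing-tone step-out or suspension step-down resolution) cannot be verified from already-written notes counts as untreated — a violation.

{B2, G3}

B2: legal
C3: violates R4,R7
D3: violates R2
E3: violates R4
F3: violates R4,R7
G3: legal
A3: violates R1,R4
B3: violates R3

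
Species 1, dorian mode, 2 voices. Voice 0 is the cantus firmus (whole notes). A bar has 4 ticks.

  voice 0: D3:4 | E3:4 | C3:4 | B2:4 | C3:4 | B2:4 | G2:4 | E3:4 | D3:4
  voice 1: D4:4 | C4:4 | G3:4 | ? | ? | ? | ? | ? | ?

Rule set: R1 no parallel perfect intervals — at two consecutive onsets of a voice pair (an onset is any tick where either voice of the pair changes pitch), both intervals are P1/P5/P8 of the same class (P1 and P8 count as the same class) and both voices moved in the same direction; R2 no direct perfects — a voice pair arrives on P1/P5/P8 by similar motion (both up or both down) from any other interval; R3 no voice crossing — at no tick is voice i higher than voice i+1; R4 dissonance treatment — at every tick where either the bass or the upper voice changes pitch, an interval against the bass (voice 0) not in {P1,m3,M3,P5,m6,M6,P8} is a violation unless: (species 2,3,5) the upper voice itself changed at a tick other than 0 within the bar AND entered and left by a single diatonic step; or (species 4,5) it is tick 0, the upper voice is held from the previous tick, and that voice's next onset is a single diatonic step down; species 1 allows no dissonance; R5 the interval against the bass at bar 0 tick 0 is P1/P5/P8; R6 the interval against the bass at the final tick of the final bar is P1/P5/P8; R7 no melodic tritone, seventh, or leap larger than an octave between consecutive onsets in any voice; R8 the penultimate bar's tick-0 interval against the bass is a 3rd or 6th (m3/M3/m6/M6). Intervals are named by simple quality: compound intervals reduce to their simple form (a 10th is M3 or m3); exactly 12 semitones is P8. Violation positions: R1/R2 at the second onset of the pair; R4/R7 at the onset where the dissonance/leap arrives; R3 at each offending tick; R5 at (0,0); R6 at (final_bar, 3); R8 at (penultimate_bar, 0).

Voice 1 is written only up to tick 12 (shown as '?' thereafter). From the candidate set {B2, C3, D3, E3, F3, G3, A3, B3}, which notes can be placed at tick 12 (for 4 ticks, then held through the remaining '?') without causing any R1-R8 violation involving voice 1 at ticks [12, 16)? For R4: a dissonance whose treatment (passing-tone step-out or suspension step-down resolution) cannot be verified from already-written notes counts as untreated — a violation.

{B3, D3, G3}

B2: violates R2
C3: violates R4
D3: legal
E3: violates R4
F3: violates R4
G3: legal
A3: violates R4
B3: legal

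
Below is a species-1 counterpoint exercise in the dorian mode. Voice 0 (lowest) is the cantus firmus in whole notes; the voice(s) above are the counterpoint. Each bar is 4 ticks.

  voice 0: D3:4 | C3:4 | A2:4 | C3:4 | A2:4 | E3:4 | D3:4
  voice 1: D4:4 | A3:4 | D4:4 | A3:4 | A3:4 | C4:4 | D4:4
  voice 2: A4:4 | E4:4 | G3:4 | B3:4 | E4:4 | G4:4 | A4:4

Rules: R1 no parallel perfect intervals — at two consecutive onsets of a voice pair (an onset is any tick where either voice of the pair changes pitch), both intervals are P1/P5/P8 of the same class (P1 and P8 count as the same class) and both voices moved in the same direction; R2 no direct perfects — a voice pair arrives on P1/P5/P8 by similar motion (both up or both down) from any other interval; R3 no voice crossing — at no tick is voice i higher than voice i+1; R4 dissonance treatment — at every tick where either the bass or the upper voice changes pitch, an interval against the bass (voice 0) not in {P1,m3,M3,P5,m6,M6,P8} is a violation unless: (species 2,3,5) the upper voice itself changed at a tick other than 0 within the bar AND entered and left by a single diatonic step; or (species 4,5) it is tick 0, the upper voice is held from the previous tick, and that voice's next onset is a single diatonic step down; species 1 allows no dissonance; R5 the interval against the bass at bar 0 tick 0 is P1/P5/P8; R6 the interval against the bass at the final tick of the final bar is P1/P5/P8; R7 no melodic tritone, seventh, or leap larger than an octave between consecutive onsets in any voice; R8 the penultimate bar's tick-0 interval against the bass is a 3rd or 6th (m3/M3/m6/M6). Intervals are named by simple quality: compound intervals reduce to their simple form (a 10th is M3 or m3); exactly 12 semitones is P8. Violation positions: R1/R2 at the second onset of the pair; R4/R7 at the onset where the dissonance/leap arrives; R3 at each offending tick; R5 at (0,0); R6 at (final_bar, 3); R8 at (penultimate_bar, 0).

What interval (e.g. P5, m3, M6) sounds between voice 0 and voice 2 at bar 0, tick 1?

P5

voice 0=D3 voice 2=A4 -> P5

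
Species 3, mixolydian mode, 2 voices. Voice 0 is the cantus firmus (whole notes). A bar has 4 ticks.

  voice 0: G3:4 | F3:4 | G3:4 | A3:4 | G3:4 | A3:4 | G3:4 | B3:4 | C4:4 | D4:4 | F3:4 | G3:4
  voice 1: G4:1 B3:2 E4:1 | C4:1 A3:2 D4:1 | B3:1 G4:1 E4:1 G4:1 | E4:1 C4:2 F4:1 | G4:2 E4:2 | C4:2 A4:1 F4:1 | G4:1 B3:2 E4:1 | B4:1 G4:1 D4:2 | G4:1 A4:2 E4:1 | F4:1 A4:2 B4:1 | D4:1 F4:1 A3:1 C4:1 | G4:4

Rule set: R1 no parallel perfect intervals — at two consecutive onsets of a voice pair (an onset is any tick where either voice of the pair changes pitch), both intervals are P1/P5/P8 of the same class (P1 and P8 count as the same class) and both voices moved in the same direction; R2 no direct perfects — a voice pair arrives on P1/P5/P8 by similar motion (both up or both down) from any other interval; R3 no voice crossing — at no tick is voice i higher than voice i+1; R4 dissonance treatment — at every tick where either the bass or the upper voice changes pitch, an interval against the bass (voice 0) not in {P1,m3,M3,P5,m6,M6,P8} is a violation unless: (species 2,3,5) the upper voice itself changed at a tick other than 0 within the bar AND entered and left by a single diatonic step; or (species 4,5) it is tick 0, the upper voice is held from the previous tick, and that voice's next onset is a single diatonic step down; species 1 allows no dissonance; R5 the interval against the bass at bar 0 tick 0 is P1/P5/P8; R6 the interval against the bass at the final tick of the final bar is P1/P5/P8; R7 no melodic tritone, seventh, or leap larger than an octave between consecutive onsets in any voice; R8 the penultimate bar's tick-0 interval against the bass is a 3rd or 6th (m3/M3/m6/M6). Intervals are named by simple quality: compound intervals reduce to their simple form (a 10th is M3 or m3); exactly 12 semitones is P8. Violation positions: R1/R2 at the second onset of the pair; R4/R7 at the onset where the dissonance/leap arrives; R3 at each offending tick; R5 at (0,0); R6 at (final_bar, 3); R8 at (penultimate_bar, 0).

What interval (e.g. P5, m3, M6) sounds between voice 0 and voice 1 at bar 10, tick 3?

P5

voice 0=F3 voice 1=C4 -> P5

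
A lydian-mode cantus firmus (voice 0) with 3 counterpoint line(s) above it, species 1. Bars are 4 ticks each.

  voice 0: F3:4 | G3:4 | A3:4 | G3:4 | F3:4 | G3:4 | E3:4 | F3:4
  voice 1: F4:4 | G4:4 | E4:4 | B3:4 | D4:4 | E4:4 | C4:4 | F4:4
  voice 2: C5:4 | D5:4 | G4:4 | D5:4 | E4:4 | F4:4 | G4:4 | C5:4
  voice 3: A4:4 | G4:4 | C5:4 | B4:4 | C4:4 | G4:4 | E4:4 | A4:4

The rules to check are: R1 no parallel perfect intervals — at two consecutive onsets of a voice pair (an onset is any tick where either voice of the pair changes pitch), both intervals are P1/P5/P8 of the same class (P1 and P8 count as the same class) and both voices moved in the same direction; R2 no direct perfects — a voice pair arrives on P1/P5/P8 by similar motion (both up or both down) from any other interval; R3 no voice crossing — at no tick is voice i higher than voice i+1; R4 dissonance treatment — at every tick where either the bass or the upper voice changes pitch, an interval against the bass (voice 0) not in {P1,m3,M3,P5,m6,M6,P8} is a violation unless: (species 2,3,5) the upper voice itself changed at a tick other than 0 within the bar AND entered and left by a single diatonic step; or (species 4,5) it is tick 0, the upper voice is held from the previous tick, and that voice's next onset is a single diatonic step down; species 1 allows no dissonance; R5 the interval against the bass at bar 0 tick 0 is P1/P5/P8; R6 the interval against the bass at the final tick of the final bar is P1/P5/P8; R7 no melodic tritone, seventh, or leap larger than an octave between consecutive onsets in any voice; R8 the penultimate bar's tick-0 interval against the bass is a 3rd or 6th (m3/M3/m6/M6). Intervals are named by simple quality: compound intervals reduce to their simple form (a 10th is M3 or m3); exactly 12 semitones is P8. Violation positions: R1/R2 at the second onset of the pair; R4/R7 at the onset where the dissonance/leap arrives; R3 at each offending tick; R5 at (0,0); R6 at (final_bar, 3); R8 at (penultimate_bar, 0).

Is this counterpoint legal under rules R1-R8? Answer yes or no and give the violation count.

No (42 violations)

bar 0: v0=F3 v1=F4 v2=C5 v3=A4 (M3)
bar 1: v0=G3 v1=G4 v2=D5 v3=G4 (P8)
bar 2: v0=A3 v1=E4 v2=G4 v3=C5 (m3)
bar 3: v0=G3 v1=B3 v2=D5 v3=B4 (M3)
bar 4: v0=F3 v1=D4 v2=E4 v3=C4 (P5)
bar 5: v0=G3 v1=E4 v2=F4 v3=G4 (P8)
bar 6: v0=E3 v1=C4 v2=G4 v3=E4 (P8)
bar 7: v0=F3 v1=F4 v2=C5 v3=A4 (M3)
  R3 @ bar0.0: C5 above A4
  R5 @ bar0.0: opens on M3
  R3 @ bar0.1: C5 above A4
  R3 @ bar0.2: C5 above A4
  R3 @ bar0.3: C5 above A4
  R1 @ bar1.0: F3/F4 P8 -> G3/G4 P8 similar
  R1 @ bar1.0: F3/C5 P5 -> G3/D5 P5 similar
  R1 @ bar1.0: F4/C5 P5 -> G4/D5 P5 similar
  R3 @ bar1.0: D5 above G4
  R3 @ bar1.1: D5 above G4
  R3 @ bar1.2: D5 above G4
  R3 @ bar1.3: D5 above G4
  R4 @ bar2.0: A3/G4 m7 untreated
  R2 @ bar3.0: E4/C5 m6 -> B3/B4 P8 similar
  R3 @ bar3.0: D5 above B4
  R3 @ bar3.1: D5 above B4
  R3 @ bar3.2: D5 above B4
  R3 @ bar3.3: D5 above B4
  R2 @ bar4.0: G3/B4 M3 -> F3/C4 P5 similar
  R3 @ bar4.0: E4 above C4
  R4 @ bar4.0: F3/E4 M7 untreated
  R7 @ bar4.0: D5->E4 leap 10st
  R7 @ bar4.0: B4->C4 leap 11st
  R3 @ bar4.1: E4 above C4
  R3 @ bar4.2: E4 above C4
  R3 @ bar4.3: E4 above C4
  R2 @ bar5.0: F3/C4 P5 -> G3/G4 P8 similar
  R4 @ bar5.0: G3/F4 m7 untreated
  R1 @ bar6.0: G3/G4 P8 -> E3/E4 P8 similar
  R3 @ bar6.0: G4 above E4
  R8 @ bar6.0: penult P8 not 3rd/6th
  R3 @ bar6.1: G4 above E4
  R3 @ bar6.2: G4 above E4
  R3 @ bar6.3: G4 above E4
  R1 @ bar7.0: C4/G4 P5 -> F4/C5 P5 similar
  R2 @ bar7.0: E3/C4 m6 -> F3/F4 P8 similar
  R2 @ bar7.0: E3/G4 m3 -> F3/C5 P5 similar
  R3 @ bar7.0: C5 above A4
  R3 @ bar7.1: C5 above A4
  R3 @ bar7.2: C5 above A4
  R3 @ bar7.3: C5 above A4
  R6 @ bar7.3: closes on M3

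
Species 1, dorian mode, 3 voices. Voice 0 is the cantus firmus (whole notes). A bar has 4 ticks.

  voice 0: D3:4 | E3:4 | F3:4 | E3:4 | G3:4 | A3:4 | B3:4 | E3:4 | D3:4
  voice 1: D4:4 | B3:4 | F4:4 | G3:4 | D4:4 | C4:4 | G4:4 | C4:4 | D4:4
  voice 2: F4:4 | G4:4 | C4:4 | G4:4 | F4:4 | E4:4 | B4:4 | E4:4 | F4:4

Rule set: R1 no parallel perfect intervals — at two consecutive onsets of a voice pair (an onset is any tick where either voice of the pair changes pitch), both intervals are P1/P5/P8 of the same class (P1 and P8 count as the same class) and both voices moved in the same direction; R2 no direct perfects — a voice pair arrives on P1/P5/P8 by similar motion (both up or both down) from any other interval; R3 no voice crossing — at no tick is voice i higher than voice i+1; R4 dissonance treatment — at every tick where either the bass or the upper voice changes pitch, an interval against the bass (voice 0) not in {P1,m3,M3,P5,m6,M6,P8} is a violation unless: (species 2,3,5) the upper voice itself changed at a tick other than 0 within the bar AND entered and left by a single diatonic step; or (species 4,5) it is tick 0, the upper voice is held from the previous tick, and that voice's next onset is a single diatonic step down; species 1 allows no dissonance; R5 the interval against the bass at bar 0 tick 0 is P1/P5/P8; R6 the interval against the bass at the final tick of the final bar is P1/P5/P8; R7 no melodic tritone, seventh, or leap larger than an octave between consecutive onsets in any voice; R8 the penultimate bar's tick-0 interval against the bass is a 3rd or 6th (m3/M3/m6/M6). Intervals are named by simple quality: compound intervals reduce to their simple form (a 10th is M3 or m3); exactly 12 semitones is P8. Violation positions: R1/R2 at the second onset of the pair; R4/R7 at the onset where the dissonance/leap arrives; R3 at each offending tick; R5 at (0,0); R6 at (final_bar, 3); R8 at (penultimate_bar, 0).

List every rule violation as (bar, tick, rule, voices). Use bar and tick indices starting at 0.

(0, 0, R5, (0, 2))
(2, 0, R2, (0, 1))
(2, 0, R3, (1, 2))
(2, 0, R7, (1,))
(2, 1, R3, (1, 2))
(2, 2, R3, (1, 2))
(2, 3, R3, (1, 2))
(3, 0, R7, (1,))
(4, 0, R2, (0, 1))
(4, 0, R4, (0, 2))
(6, 0, R2, (0, 2))
(7, 0, R1, (0, 2))
(7, 0, R8, (0, 2))
(8, 3, R6, (0, 2))

bar 0: v0=D3 v1=D4 v2=F4 downbeat m3
bar 1: v0=E3 v1=B3 v2=G4 downbeat m3
bar 2: v0=F3 v1=F4 v2=C4 downbeat P5
bar 3: v0=E3 v1=G3 v2=G4 downbeat m3
bar 4: v0=G3 v1=D4 v2=F4 downbeat m7
bar 5: v0=A3 v1=C4 v2=E4 downbeat P5
bar 6: v0=B3 v1=G4 v2=B4 downbeat P8
bar 7: v0=E3 v1=C4 v2=E4 downbeat P8
bar 8: v0=D3 v1=D4 v2=F4 downbeat m3
  -> R5 @ bar 0 tick 0 v(0, 2): opens on m3
  -> R2 @ bar 2 tick 0 v(0, 1): E3/B3 P5 -> F3/F4 P8 similar
  -> R3 @ bar 2 tick 0 v(1, 2): F4 above C4
  -> R7 @ bar 2 tick 0 v(1,): B3->F4 leap 6st
  -> R3 @ bar 2 tick 1 v(1, 2): F4 above C4
  -> R3 @ bar 2 tick 2 v(1, 2): F4 above C4
  -> R3 @ bar 2 tick 3 v(1, 2): F4 above C4
  -> R7 @ bar 3 tick 0 v(1,): F4->G3 leap 10st
  -> R2 @ bar 4 tick 0 v(0, 1): E3/G3 m3 -> G3/D4 P5 similar
  -> R4 @ bar 4 tick 0 v(0, 2): G3/F4 m7 untreated
  -> R2 @ bar 6 tick 0 v(0, 2): A3/E4 P5 -> B3/B4 P8 similar
  -> R1 @ bar 7 tick 0 v(0, 2): B3/B4 P8 -> E3/E4 P8 similar
  -> R8 @ bar 7 tick 0 v(0, 2): penult P8 not 3rd/6th
  -> R6 @ bar 8 tick 3 v(0, 2): closes on m3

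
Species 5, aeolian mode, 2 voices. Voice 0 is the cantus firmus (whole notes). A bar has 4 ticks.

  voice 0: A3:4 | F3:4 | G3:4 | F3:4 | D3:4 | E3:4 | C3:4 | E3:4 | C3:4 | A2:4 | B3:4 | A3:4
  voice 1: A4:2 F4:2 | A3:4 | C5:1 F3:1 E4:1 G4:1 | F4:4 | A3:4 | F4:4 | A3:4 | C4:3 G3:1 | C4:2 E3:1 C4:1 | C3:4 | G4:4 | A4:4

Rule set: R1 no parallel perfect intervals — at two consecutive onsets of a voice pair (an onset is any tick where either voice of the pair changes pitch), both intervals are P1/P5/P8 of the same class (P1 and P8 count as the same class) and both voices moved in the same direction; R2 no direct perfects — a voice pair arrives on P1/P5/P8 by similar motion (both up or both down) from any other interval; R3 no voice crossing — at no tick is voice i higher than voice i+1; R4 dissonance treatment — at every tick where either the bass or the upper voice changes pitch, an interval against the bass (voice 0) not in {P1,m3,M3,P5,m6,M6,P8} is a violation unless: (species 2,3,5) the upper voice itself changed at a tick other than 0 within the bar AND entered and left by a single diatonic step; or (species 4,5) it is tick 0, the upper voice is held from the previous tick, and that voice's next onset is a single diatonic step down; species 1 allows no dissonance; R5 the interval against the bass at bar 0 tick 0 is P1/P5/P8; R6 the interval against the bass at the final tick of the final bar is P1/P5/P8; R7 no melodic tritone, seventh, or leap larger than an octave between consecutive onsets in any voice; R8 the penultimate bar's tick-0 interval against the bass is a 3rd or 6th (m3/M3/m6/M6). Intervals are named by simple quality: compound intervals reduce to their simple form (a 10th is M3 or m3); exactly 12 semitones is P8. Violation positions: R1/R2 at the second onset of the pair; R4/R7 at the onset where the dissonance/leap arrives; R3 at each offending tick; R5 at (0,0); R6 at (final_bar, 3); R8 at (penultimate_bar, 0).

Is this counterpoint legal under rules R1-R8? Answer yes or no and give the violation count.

No (11 violations)

bar 0: v0=A3 v1=A4 (P8)
bar 1: v0=F3 v1=A3 (M3)
bar 2: v0=G3 v1=C5 (P4)
bar 3: v0=F3 v1=F4 (P8)
bar 4: v0=D3 v1=A3 (P5)
bar 5: v0=E3 v1=F4 (m2)
bar 6: v0=C3 v1=A3 (M6)
bar 7: v0=E3 v1=C4 (m6)
bar 8: v0=C3 v1=C4 (P8)
bar 9: v0=A2 v1=C3 (m3)
bar 10: v0=B3 v1=G4 (m6)
bar 11: v0=A3 v1=A4 (P8)
  R4 @ bar2.0: G3/C5 P4 untreated
  R7 @ bar2.0: A3->C5 leap 15st
  R3 @ bar2.1: G3 above F3
  R4 @ bar2.1: G3/F3 M2 untreated
  R7 @ bar2.1: C5->F3 leap 19st
  R7 @ bar2.2: F3->E4 leap 11st
  R1 @ bar3.0: G3/G4 P8 -> F3/F4 P8 similar
  R2 @ bar4.0: F3/F4 P8 -> D3/A3 P5 similar
  R4 @ bar5.0: E3/F4 m2 untreated
  R7 @ bar10.0: A2->B3 leap 14st
  R7 @ bar10.0: C3->G4 leap 19st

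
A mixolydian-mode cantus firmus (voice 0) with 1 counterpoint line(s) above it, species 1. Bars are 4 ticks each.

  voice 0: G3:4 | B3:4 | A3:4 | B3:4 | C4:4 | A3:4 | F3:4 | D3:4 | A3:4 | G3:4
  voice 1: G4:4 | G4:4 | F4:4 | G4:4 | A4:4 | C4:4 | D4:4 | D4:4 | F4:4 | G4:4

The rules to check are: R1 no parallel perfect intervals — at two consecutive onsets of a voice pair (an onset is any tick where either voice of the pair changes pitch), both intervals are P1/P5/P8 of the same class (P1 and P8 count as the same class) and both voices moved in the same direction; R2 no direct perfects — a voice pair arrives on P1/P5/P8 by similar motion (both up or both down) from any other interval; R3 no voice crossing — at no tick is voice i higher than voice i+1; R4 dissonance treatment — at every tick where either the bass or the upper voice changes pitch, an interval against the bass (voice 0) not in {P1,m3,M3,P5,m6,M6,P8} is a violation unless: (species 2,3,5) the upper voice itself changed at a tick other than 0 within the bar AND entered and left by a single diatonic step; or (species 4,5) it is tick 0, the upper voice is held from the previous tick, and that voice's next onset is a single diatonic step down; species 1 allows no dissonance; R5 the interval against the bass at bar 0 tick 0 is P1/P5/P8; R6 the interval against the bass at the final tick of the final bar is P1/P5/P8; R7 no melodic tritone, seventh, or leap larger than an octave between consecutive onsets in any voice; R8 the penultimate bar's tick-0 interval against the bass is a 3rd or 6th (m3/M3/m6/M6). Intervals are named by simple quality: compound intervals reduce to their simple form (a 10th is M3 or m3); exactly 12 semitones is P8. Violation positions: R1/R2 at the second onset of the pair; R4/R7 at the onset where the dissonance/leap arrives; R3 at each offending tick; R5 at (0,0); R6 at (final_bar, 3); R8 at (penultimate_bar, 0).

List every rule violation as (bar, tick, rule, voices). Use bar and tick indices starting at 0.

bar 0: v0=G3 v1=G4 downbeat P8
bar 1: v0=B3 v1=G4 downbeat m6
bar 2: v0=A3 v1=F4 downbeat m6
bar 3: v0=B3 v1=G4 downbeat m6
bar 4: v0=C4 v1=A4 downbeat M6
bar 5: v0=A3 v1=C4 downbeat m3
bar 6: v0=F3 v1=D4 downbeat M6
bar 7: v0=D3 v1=D4 downbeat P8
bar 8: v0=A3 v1=F4 downbeat m6
bar 9: v0=G3 v1=G4 downbeat P8

No violations across 10 bars (G3..G3 vs G4..G4).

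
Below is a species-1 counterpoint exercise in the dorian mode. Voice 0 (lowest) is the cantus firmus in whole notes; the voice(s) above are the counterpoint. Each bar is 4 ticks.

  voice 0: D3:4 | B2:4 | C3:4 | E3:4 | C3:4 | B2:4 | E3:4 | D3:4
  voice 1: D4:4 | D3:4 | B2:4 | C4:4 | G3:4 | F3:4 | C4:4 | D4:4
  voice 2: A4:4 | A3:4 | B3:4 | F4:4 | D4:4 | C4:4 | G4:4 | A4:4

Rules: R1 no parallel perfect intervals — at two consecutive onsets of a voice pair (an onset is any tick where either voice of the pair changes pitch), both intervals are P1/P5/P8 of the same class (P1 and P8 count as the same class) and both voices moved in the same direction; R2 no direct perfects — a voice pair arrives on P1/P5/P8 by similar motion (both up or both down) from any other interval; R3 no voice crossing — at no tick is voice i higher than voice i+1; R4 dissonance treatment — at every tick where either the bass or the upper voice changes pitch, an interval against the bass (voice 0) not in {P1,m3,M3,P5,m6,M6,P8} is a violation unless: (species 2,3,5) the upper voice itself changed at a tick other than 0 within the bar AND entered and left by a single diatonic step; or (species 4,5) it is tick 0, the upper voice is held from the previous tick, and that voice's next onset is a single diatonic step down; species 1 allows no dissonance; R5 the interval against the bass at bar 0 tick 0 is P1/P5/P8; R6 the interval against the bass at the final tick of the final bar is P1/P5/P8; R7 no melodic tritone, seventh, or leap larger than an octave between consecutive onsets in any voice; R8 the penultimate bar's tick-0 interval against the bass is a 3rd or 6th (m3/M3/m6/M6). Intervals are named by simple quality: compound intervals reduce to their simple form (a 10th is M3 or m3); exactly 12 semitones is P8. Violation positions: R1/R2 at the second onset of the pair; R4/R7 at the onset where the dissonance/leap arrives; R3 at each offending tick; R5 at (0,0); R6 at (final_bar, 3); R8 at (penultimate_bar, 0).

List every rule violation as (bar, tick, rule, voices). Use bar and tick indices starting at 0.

bar 0: v0=D3 v1=D4 v2=A4 downbeat P5
bar 1: v0=B2 v1=D3 v2=A3 downbeat m7
bar 2: v0=C3 v1=B2 v2=B3 downbeat M7
bar 3: v0=E3 v1=C4 v2=F4 downbeat m2
bar 4: v0=C3 v1=G3 v2=D4 downbeat M2
bar 5: v0=B2 v1=F3 v2=C4 downbeat m2
bar 6: v0=E3 v1=C4 v2=G4 downbeat m3
bar 7: v0=D3 v1=D4 v2=A4 downbeat P5
  -> R1 @ bar 1 tick 0 v(1, 2): D4/A4 P5 -> D3/A3 P5 similar
  -> R4 @ bar 1 tick 0 v(0, 2): B2/A3 m7 untreated
  -> R3 @ bar 2 tick 0 v(0, 1): C3 above B2
  -> R4 @ bar 2 tick 0 v(0, 1): C3/B2 m2 untreated
  -> R4 @ bar 2 tick 0 v(0, 2): C3/B3 M7 untreated
  -> R3 @ bar 2 tick 1 v(0, 1): C3 above B2
  -> R3 @ bar 2 tick 2 v(0, 1): C3 above B2
  -> R3 @ bar 2 tick 3 v(0, 1): C3 above B2
  -> R4 @ bar 3 tick 0 v(0, 2): E3/F4 m2 untreated
  -> R7 @ bar 3 tick 0 v(1,): B2->C4 leap 13st
  -> R7 @ bar 3 tick 0 v(2,): B3->F4 leap 6st
  -> R2 @ bar 4 tick 0 v(0, 1): E3/C4 m6 -> C3/G3 P5 similar
  -> R2 @ bar 4 tick 0 v(1, 2): C4/F4 P4 -> G3/D4 P5 similar
  -> R4 @ bar 4 tick 0 v(0, 2): C3/D4 M2 untreated
  -> R1 @ bar 5 tick 0 v(1, 2): G3/D4 P5 -> F3/C4 P5 similar
  -> R4 @ bar 5 tick 0 v(0, 1): B2/F3 TT untreated
  -> R4 @ bar 5 tick 0 v(0, 2): B2/C4 m2 untreated
  -> R1 @ bar 6 tick 0 v(1, 2): F3/C4 P5 -> C4/G4 P5 similar
  -> R1 @ bar 7 tick 0 v(1, 2): C4/G4 P5 -> D4/A4 P5 similar

(1, 0, R1, (1, 2))
(1, 0, R4, (0, 2))
(2, 0, R3, (0, 1))
(2, 0, R4, (0, 1))
(2, 0, R4, (0, 2))
(2, 1, R3, (0, 1))
(2, 2, R3, (0, 1))
(2, 3, R3, (0, 1))
(3, 0, R4, (0, 2))
(3, 0, R7, (1,))
(3, 0, R7, (2,))
(4, 0, R2, (0, 1))
(4, 0, R2, (1, 2))
(4, 0, R4, (0, 2))
(5, 0, R1, (1, 2))
(5, 0, R4, (0, 1))
(5, 0, R4, (0, 2))
(6, 0, R1, (1, 2))
(7, 0, R1, (1, 2))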